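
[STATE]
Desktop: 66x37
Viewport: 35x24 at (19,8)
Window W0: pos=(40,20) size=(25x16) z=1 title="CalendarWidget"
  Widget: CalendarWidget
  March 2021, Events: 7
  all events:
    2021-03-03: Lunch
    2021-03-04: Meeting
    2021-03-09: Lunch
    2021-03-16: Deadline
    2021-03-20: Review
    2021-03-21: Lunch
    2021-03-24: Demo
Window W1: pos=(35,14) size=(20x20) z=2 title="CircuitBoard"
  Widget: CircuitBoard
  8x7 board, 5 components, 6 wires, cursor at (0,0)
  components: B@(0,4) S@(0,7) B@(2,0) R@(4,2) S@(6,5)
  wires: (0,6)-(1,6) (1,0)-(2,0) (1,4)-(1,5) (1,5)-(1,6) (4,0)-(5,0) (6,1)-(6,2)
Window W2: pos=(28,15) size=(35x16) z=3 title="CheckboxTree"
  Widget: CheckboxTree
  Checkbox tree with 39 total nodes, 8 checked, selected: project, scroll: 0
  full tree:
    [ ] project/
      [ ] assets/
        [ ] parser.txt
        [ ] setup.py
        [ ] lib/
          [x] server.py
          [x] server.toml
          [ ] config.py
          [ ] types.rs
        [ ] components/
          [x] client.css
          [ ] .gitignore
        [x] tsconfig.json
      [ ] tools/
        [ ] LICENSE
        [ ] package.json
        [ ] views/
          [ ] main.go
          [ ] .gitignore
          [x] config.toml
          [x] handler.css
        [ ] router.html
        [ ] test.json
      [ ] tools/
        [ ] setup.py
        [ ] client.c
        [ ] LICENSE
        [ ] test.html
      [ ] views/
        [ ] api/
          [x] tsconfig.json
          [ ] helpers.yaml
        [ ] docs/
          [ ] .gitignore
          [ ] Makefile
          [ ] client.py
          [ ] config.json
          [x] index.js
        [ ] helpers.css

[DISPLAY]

                                   
                                   
                                   
                                   
                                   
                                   
                ┏━━━━━━━━━━━━━━━━━━
         ┏━━━━━━━━━━━━━━━━━━━━━━━━━
         ┃ CheckboxTree            
         ┠─────────────────────────
         ┃>[-] project/            
         ┃   [-] assets/           
         ┃     [ ] parser.txt      
         ┃     [ ] setup.py        
         ┃     [-] lib/            
         ┃       [x] server.py     
         ┃       [x] server.toml   
         ┃       [ ] config.py     
         ┃       [ ] types.rs      
         ┃     [-] components/     
         ┃       [x] client.css    
         ┃       [ ] .gitignore    
         ┗━━━━━━━━━━━━━━━━━━━━━━━━━
                ┃Cursor: (0,0)     


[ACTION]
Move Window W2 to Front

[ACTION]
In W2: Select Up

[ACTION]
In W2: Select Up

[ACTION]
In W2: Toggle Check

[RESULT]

                                   
                                   
                                   
                                   
                                   
                                   
                ┏━━━━━━━━━━━━━━━━━━
         ┏━━━━━━━━━━━━━━━━━━━━━━━━━
         ┃ CheckboxTree            
         ┠─────────────────────────
         ┃>[x] project/            
         ┃   [x] assets/           
         ┃     [x] parser.txt      
         ┃     [x] setup.py        
         ┃     [x] lib/            
         ┃       [x] server.py     
         ┃       [x] server.toml   
         ┃       [x] config.py     
         ┃       [x] types.rs      
         ┃     [x] components/     
         ┃       [x] client.css    
         ┃       [x] .gitignore    
         ┗━━━━━━━━━━━━━━━━━━━━━━━━━
                ┃Cursor: (0,0)     


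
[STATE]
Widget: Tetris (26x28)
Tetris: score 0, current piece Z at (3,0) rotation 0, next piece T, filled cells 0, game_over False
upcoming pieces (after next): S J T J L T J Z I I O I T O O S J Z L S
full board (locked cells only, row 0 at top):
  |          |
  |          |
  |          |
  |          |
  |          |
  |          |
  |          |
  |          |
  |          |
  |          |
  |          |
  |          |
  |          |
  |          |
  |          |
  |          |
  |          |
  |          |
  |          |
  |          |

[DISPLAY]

   ▓▓     │Next:          
    ▓▓    │ ▒             
          │▒▒▒            
          │               
          │               
          │               
          │Score:         
          │0              
          │               
          │               
          │               
          │               
          │               
          │               
          │               
          │               
          │               
          │               
          │               
          │               
          │               
          │               
          │               
          │               
          │               
          │               
          │               
          │               


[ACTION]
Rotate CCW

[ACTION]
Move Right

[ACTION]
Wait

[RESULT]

          │Next:          
     ▓    │ ▒             
    ▓▓    │▒▒▒            
    ▓     │               
          │               
          │               
          │Score:         
          │0              
          │               
          │               
          │               
          │               
          │               
          │               
          │               
          │               
          │               
          │               
          │               
          │               
          │               
          │               
          │               
          │               
          │               
          │               
          │               
          │               


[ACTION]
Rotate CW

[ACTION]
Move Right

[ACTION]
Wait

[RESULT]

          │Next:          
          │ ▒             
     ▓▓   │▒▒▒            
      ▓▓  │               
          │               
          │               
          │Score:         
          │0              
          │               
          │               
          │               
          │               
          │               
          │               
          │               
          │               
          │               
          │               
          │               
          │               
          │               
          │               
          │               
          │               
          │               
          │               
          │               
          │               


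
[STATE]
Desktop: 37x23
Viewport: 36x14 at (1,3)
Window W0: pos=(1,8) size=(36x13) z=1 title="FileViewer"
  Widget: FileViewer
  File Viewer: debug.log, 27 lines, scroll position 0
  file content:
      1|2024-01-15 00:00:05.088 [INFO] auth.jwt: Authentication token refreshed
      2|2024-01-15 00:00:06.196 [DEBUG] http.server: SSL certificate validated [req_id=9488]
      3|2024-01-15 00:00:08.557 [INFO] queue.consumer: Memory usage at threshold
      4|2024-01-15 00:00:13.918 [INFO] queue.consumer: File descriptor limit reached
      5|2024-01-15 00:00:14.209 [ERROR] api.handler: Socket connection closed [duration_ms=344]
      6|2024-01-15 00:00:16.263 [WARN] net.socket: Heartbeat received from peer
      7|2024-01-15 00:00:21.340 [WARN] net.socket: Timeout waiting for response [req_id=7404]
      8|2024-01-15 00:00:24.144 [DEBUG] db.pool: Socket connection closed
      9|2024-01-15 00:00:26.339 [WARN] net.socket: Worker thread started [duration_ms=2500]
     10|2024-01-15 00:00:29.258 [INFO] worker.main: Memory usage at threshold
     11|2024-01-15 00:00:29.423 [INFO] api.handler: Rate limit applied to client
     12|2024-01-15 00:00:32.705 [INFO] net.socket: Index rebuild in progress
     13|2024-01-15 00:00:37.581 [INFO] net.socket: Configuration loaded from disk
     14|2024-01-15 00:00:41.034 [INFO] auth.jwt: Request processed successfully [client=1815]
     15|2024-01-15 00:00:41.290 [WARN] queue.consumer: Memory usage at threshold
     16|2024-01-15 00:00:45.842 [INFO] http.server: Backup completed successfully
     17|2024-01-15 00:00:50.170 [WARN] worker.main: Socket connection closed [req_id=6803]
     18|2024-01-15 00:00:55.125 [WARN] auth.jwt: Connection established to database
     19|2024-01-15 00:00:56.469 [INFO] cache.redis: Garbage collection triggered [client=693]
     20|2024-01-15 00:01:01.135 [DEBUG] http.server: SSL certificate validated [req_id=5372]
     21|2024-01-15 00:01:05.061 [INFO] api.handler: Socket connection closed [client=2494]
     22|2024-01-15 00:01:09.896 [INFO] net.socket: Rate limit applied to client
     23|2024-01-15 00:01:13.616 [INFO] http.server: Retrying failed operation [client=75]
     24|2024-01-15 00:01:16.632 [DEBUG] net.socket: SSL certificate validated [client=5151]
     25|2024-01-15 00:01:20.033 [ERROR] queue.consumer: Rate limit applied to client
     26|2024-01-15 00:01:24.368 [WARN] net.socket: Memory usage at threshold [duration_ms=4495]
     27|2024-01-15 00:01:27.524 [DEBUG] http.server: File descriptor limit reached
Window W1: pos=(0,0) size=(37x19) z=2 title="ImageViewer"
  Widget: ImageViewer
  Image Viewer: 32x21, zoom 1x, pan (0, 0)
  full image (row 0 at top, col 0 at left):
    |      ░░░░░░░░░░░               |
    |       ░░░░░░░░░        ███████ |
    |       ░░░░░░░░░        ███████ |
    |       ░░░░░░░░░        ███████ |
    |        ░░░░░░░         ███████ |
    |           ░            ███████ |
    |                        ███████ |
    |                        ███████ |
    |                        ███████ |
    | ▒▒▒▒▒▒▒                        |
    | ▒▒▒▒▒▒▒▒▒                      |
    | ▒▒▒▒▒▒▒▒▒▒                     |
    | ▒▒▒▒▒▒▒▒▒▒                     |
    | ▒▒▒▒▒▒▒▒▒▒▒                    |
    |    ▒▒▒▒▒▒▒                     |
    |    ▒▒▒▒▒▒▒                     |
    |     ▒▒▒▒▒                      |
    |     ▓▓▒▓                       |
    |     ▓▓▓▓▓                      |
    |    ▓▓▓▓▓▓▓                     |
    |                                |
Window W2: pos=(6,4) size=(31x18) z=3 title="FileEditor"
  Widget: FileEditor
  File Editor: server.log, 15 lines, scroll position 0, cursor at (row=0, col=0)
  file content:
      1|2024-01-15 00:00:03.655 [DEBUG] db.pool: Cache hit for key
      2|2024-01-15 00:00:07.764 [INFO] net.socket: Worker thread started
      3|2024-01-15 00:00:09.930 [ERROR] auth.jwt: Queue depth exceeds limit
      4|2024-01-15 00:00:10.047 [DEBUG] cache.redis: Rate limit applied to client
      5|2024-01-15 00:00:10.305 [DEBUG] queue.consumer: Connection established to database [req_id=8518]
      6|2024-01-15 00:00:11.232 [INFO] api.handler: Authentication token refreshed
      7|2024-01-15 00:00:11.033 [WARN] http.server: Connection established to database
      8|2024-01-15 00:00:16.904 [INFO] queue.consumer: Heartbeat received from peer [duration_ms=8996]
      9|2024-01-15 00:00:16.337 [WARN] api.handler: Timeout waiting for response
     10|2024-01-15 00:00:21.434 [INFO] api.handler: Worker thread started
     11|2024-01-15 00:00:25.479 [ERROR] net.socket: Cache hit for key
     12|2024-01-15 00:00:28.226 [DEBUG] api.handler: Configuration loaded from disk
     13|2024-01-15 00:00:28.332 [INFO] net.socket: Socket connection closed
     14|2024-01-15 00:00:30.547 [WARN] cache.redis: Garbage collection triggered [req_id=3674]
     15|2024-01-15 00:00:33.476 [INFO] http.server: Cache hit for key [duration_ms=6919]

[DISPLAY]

      ░░░░░░░░░░░                  ┃
     ┏━━━━━━━━━━━━━━━━━━━━━━━━━━━━━┓
     ┃ FileEditor                  ┃
     ┠─────────────────────────────┨
     ┃█024-01-15 00:00:03.655 [DEB▲┃
     ┃2024-01-15 00:00:07.764 [INF█┃
     ┃2024-01-15 00:00:09.930 [ERR░┃
     ┃2024-01-15 00:00:10.047 [DEB░┃
     ┃2024-01-15 00:00:10.305 [DEB░┃
 ▒▒▒▒┃2024-01-15 00:00:11.232 [INF░┃
 ▒▒▒▒┃2024-01-15 00:00:11.033 [WAR░┃
 ▒▒▒▒┃2024-01-15 00:00:16.904 [INF░┃
 ▒▒▒▒┃2024-01-15 00:00:16.337 [WAR░┃
 ▒▒▒▒┃2024-01-15 00:00:21.434 [INF░┃


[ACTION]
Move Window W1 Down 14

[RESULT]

                                    
━━━━━┏━━━━━━━━━━━━━━━━━━━━━━━━━━━━━┓
 Imag┃ FileEditor                  ┃
─────┠─────────────────────────────┨
     ┃█024-01-15 00:00:03.655 [DEB▲┃
     ┃2024-01-15 00:00:07.764 [INF█┃
     ┃2024-01-15 00:00:09.930 [ERR░┃
     ┃2024-01-15 00:00:10.047 [DEB░┃
     ┃2024-01-15 00:00:10.305 [DEB░┃
     ┃2024-01-15 00:00:11.232 [INF░┃
     ┃2024-01-15 00:00:11.033 [WAR░┃
     ┃2024-01-15 00:00:16.904 [INF░┃
     ┃2024-01-15 00:00:16.337 [WAR░┃
 ▒▒▒▒┃2024-01-15 00:00:21.434 [INF░┃


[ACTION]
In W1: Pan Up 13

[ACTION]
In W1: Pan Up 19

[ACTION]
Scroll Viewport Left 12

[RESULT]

                                    
┏━━━━━┏━━━━━━━━━━━━━━━━━━━━━━━━━━━━━
┃ Imag┃ FileEditor                  
┠─────┠─────────────────────────────
┃     ┃█024-01-15 00:00:03.655 [DEB▲
┃     ┃2024-01-15 00:00:07.764 [INF█
┃     ┃2024-01-15 00:00:09.930 [ERR░
┃     ┃2024-01-15 00:00:10.047 [DEB░
┃     ┃2024-01-15 00:00:10.305 [DEB░
┃     ┃2024-01-15 00:00:11.232 [INF░
┃     ┃2024-01-15 00:00:11.033 [WAR░
┃     ┃2024-01-15 00:00:16.904 [INF░
┃     ┃2024-01-15 00:00:16.337 [WAR░
┃ ▒▒▒▒┃2024-01-15 00:00:21.434 [INF░


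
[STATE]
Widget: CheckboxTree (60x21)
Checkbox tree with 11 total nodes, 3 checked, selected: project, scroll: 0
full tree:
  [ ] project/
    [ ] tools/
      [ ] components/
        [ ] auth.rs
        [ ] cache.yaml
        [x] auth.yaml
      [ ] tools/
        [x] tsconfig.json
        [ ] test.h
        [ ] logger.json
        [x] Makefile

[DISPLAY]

>[-] project/                                               
   [-] tools/                                               
     [-] components/                                        
       [ ] auth.rs                                          
       [ ] cache.yaml                                       
       [x] auth.yaml                                        
     [-] tools/                                             
       [x] tsconfig.json                                    
       [ ] test.h                                           
       [ ] logger.json                                      
       [x] Makefile                                         
                                                            
                                                            
                                                            
                                                            
                                                            
                                                            
                                                            
                                                            
                                                            
                                                            


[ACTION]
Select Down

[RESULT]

 [-] project/                                               
>  [-] tools/                                               
     [-] components/                                        
       [ ] auth.rs                                          
       [ ] cache.yaml                                       
       [x] auth.yaml                                        
     [-] tools/                                             
       [x] tsconfig.json                                    
       [ ] test.h                                           
       [ ] logger.json                                      
       [x] Makefile                                         
                                                            
                                                            
                                                            
                                                            
                                                            
                                                            
                                                            
                                                            
                                                            
                                                            


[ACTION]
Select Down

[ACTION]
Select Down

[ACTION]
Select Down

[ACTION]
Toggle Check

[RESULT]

 [-] project/                                               
   [-] tools/                                               
     [-] components/                                        
       [ ] auth.rs                                          
>      [x] cache.yaml                                       
       [x] auth.yaml                                        
     [-] tools/                                             
       [x] tsconfig.json                                    
       [ ] test.h                                           
       [ ] logger.json                                      
       [x] Makefile                                         
                                                            
                                                            
                                                            
                                                            
                                                            
                                                            
                                                            
                                                            
                                                            
                                                            


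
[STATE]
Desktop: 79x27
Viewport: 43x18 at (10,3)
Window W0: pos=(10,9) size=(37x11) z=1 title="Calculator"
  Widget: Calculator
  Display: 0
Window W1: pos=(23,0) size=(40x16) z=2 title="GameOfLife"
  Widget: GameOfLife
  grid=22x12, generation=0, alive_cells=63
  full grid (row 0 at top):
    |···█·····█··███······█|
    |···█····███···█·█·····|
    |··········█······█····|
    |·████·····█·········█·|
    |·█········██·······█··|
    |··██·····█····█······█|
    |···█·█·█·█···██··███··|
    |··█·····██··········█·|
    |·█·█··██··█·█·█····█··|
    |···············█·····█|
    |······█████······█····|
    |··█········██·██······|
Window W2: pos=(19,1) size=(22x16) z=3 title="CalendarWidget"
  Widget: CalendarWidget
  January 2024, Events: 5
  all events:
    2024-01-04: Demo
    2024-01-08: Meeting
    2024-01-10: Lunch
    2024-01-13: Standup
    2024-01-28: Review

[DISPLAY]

         ┠────────────────────┨            
         ┃    January 2024    ┃····█       
         ┃Mo Tu We Th Fr Sa Su┃·····       
         ┃ 1  2  3  4*  5  6  ┃█····       
         ┃ 8*  9 10* 11 12 13*┃···█·       
         ┃15 16 17 18 19 20 21┃··█··       
┏━━━━━━━━┃22 23 24 25 26 27 28┃····█       
┃ Calcula┃29 30 31            ┃███··       
┠────────┃                    ┃···█·       
┃        ┃                    ┃··█··       
┃┌───┬───┃                    ┃····█       
┃│ 7 │ 8 ┃                    ┃█····       
┃├───┼───┃                    ┃━━━━━━━━━━━━
┃│ 4 │ 5 ┗━━━━━━━━━━━━━━━━━━━━┛     ┃      
┃├───┼───┼───┼───┤                  ┃      
┃│ 1 │ 2 │ 3 │ - │                  ┃      
┗━━━━━━━━━━━━━━━━━━━━━━━━━━━━━━━━━━━┛      
                                           


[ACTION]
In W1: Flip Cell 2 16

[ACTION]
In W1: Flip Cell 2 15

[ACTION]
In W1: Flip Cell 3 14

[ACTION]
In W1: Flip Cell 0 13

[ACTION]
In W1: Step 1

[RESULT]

         ┠────────────────────┨            
         ┃    January 2024    ┃·····       
         ┃Mo Tu We Th Fr Sa Su┃█····       
         ┃ 1  2  3  4*  5  6  ┃█····       
         ┃ 8*  9 10* 11 12 13*┃·····       
         ┃15 16 17 18 19 20 21┃···█·       
┏━━━━━━━━┃22 23 24 25 26 27 28┃··██·       
┃ Calcula┃29 30 31            ┃·███·       
┠────────┃                    ┃···█·       
┃        ┃                    ┃···█·       
┃┌───┬───┃                    ┃·····       
┃│ 7 │ 8 ┃                    ┃·····       
┃├───┼───┃                    ┃━━━━━━━━━━━━
┃│ 4 │ 5 ┗━━━━━━━━━━━━━━━━━━━━┛     ┃      
┃├───┼───┼───┼───┤                  ┃      
┃│ 1 │ 2 │ 3 │ - │                  ┃      
┗━━━━━━━━━━━━━━━━━━━━━━━━━━━━━━━━━━━┛      
                                           


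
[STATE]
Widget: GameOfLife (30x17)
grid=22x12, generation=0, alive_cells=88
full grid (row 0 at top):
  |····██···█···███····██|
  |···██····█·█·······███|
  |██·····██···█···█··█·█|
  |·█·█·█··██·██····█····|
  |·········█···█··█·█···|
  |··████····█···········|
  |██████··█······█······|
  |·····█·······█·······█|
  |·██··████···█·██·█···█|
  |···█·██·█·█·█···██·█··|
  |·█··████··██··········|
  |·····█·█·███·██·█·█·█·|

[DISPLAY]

Gen: 0                        
····██···█···███····██        
···██····█·█·······███        
██·····██···█···█··█·█        
·█·█·█··██·██····█····        
·········█···█··█·█···        
··████····█···········        
██████··█······█······        
·····█·······█·······█        
·██··████···█·██·█···█        
···█·██·█·█·█···██·█··        
·█··████··██··········        
·····█·█·███·██·█·█·█·        
                              
                              
                              
                              


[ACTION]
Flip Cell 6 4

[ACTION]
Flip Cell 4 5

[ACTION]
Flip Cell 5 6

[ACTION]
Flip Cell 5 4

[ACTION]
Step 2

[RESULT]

Gen: 2                        
···█·█···███··██····█·        
·····██··██·█·██···█··        
█······█·······██··██·        
█···████·█···█··█··█··        
·█·█·········█··███···        
···█·██·███···········        
···█·█················        
·█·█····██··██·███····        
·████··██·██······██··        
··█·····█·█···········        
····█··█··█··█·█··██··        
········█···█·········        
                              
                              
                              
                              


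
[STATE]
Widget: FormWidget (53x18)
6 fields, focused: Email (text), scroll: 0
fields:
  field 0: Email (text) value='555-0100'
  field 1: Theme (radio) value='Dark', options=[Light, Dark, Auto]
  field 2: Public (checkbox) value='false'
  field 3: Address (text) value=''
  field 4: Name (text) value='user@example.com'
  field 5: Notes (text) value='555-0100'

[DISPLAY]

> Email:      [555-0100                             ]
  Theme:      ( ) Light  (●) Dark  ( ) Auto          
  Public:     [ ]                                    
  Address:    [                                     ]
  Name:       [user@example.com                     ]
  Notes:      [555-0100                             ]
                                                     
                                                     
                                                     
                                                     
                                                     
                                                     
                                                     
                                                     
                                                     
                                                     
                                                     
                                                     


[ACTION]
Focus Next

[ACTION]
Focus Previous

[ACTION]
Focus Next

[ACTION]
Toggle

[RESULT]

  Email:      [555-0100                             ]
> Theme:      ( ) Light  (●) Dark  ( ) Auto          
  Public:     [ ]                                    
  Address:    [                                     ]
  Name:       [user@example.com                     ]
  Notes:      [555-0100                             ]
                                                     
                                                     
                                                     
                                                     
                                                     
                                                     
                                                     
                                                     
                                                     
                                                     
                                                     
                                                     


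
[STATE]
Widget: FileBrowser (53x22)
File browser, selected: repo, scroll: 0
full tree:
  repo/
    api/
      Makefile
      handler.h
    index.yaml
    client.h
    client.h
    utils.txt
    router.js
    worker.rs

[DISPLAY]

> [-] repo/                                          
    [+] api/                                         
    index.yaml                                       
    client.h                                         
    client.h                                         
    utils.txt                                        
    router.js                                        
    worker.rs                                        
                                                     
                                                     
                                                     
                                                     
                                                     
                                                     
                                                     
                                                     
                                                     
                                                     
                                                     
                                                     
                                                     
                                                     


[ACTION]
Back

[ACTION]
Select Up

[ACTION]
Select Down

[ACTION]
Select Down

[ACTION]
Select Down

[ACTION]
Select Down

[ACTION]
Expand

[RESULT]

  [-] repo/                                          
    [+] api/                                         
    index.yaml                                       
    client.h                                         
  > client.h                                         
    utils.txt                                        
    router.js                                        
    worker.rs                                        
                                                     
                                                     
                                                     
                                                     
                                                     
                                                     
                                                     
                                                     
                                                     
                                                     
                                                     
                                                     
                                                     
                                                     


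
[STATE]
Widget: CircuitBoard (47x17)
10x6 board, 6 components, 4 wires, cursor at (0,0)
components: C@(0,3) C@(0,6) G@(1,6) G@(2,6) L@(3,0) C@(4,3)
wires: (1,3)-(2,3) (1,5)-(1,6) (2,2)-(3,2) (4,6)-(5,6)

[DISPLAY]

   0 1 2 3 4 5 6 7 8 9                         
0  [.]          C           C                  
                                               
1               ·       · ─ G                  
                │                              
2           ·   ·           G                  
            │                                  
3   L       ·                                  
                                               
4               C           ·                  
                            │                  
5                           ·                  
Cursor: (0,0)                                  
                                               
                                               
                                               
                                               


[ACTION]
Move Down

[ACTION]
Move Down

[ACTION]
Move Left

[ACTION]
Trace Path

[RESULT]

   0 1 2 3 4 5 6 7 8 9                         
0               C           C                  
                                               
1               ·       · ─ G                  
                │                              
2  [.]      ·   ·           G                  
            │                                  
3   L       ·                                  
                                               
4               C           ·                  
                            │                  
5                           ·                  
Cursor: (2,0)  Trace: No connections           
                                               
                                               
                                               
                                               


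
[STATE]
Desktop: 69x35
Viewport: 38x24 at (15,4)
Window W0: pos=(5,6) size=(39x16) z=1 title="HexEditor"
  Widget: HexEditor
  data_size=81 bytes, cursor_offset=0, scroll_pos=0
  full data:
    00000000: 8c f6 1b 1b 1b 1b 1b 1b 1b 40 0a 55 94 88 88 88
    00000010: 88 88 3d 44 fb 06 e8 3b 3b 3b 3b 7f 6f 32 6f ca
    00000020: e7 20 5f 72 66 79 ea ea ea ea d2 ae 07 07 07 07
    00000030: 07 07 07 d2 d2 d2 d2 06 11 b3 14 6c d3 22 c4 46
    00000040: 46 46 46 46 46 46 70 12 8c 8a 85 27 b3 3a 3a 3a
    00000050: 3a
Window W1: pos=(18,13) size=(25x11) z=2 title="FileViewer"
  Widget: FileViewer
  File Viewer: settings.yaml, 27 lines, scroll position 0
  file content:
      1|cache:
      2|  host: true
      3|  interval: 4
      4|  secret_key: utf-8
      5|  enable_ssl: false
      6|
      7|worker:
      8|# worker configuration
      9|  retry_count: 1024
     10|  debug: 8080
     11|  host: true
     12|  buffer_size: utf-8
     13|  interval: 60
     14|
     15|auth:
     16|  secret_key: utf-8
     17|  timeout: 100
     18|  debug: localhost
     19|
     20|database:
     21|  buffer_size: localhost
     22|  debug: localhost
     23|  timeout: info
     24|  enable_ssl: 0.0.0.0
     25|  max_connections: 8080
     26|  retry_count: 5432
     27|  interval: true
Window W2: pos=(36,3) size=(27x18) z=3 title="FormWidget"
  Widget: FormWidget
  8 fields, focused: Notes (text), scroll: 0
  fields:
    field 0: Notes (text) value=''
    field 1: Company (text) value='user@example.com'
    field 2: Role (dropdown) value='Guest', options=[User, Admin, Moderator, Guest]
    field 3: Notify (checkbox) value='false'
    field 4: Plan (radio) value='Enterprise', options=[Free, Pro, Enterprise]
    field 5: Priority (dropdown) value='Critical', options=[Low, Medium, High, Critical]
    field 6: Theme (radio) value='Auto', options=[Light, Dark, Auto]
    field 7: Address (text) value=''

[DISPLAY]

                     ┃ FormWidget     
                     ┠────────────────
━━━━━━━━━━━━━━━━━━━━━┃> Notes:      [ 
r                    ┃  Company:    [u
─────────────────────┃  Role:       [G
 8C f6 1b 1b 1b 1b 1b┃  Notify:     [ 
 88 88 3d 44 fb 06 e8┃  Plan:       ( 
 e7 20 5f 72 66 79 ea┃  Priority:   [C
 07 07 07 d2 d2 d2 d2┃  Theme:      ( 
 46┏━━━━━━━━━━━━━━━━━┃  Address:    [ 
 3a┃ FileViewer      ┃                
   ┠─────────────────┃                
   ┃cache:           ┃                
   ┃  host: true     ┃                
   ┃  interval: 4    ┃                
   ┃  secret_key: utf┃                
   ┃  enable_ssl: fal┗━━━━━━━━━━━━━━━━
━━━┃                      ░┃┛         
   ┃worker:               ▼┃          
   ┗━━━━━━━━━━━━━━━━━━━━━━━┛          
                                      
                                      
                                      
                                      


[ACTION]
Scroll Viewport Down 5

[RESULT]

 8C f6 1b 1b 1b 1b 1b┃  Notify:     [ 
 88 88 3d 44 fb 06 e8┃  Plan:       ( 
 e7 20 5f 72 66 79 ea┃  Priority:   [C
 07 07 07 d2 d2 d2 d2┃  Theme:      ( 
 46┏━━━━━━━━━━━━━━━━━┃  Address:    [ 
 3a┃ FileViewer      ┃                
   ┠─────────────────┃                
   ┃cache:           ┃                
   ┃  host: true     ┃                
   ┃  interval: 4    ┃                
   ┃  secret_key: utf┃                
   ┃  enable_ssl: fal┗━━━━━━━━━━━━━━━━
━━━┃                      ░┃┛         
   ┃worker:               ▼┃          
   ┗━━━━━━━━━━━━━━━━━━━━━━━┛          
                                      
                                      
                                      
                                      
                                      
                                      
                                      
                                      
                                      


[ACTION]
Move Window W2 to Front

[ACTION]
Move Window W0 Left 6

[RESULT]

6 1b 1b 1b 1b 1b 1b  ┃  Notify:     [ 
8 3d 44 fb 06 e8 3b  ┃  Plan:       ( 
0 5f 72 66 79 ea ea  ┃  Priority:   [C
7 07 d2 d2 d2 d2 06  ┃  Theme:      ( 
6 4┏━━━━━━━━━━━━━━━━━┃  Address:    [ 
   ┃ FileViewer      ┃                
   ┠─────────────────┃                
   ┃cache:           ┃                
   ┃  host: true     ┃                
   ┃  interval: 4    ┃                
   ┃  secret_key: utf┃                
   ┃  enable_ssl: fal┗━━━━━━━━━━━━━━━━
━━━┃                      ░┃          
   ┃worker:               ▼┃          
   ┗━━━━━━━━━━━━━━━━━━━━━━━┛          
                                      
                                      
                                      
                                      
                                      
                                      
                                      
                                      
                                      


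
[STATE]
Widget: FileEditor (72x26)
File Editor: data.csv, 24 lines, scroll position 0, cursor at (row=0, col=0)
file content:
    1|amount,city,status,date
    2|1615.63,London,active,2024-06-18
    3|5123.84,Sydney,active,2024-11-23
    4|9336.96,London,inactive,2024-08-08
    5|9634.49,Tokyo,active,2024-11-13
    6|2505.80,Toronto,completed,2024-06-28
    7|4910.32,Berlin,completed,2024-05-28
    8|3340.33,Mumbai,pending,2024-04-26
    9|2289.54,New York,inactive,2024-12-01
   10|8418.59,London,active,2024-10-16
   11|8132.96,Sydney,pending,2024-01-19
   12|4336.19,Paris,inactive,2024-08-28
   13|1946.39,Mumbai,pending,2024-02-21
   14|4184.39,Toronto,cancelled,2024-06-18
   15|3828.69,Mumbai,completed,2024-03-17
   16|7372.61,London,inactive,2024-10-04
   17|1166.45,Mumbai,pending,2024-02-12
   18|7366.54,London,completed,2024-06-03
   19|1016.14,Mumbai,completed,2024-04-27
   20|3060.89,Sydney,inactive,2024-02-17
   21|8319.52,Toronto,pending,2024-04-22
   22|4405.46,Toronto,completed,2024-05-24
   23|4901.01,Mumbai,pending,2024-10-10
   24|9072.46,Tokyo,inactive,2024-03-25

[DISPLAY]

█mount,city,status,date                                                ▲
1615.63,London,active,2024-06-18                                       █
5123.84,Sydney,active,2024-11-23                                       ░
9336.96,London,inactive,2024-08-08                                     ░
9634.49,Tokyo,active,2024-11-13                                        ░
2505.80,Toronto,completed,2024-06-28                                   ░
4910.32,Berlin,completed,2024-05-28                                    ░
3340.33,Mumbai,pending,2024-04-26                                      ░
2289.54,New York,inactive,2024-12-01                                   ░
8418.59,London,active,2024-10-16                                       ░
8132.96,Sydney,pending,2024-01-19                                      ░
4336.19,Paris,inactive,2024-08-28                                      ░
1946.39,Mumbai,pending,2024-02-21                                      ░
4184.39,Toronto,cancelled,2024-06-18                                   ░
3828.69,Mumbai,completed,2024-03-17                                    ░
7372.61,London,inactive,2024-10-04                                     ░
1166.45,Mumbai,pending,2024-02-12                                      ░
7366.54,London,completed,2024-06-03                                    ░
1016.14,Mumbai,completed,2024-04-27                                    ░
3060.89,Sydney,inactive,2024-02-17                                     ░
8319.52,Toronto,pending,2024-04-22                                     ░
4405.46,Toronto,completed,2024-05-24                                   ░
4901.01,Mumbai,pending,2024-10-10                                      ░
9072.46,Tokyo,inactive,2024-03-25                                      ░
                                                                       ░
                                                                       ▼


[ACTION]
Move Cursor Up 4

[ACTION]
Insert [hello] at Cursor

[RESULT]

hello█mount,city,status,date                                           ▲
1615.63,London,active,2024-06-18                                       █
5123.84,Sydney,active,2024-11-23                                       ░
9336.96,London,inactive,2024-08-08                                     ░
9634.49,Tokyo,active,2024-11-13                                        ░
2505.80,Toronto,completed,2024-06-28                                   ░
4910.32,Berlin,completed,2024-05-28                                    ░
3340.33,Mumbai,pending,2024-04-26                                      ░
2289.54,New York,inactive,2024-12-01                                   ░
8418.59,London,active,2024-10-16                                       ░
8132.96,Sydney,pending,2024-01-19                                      ░
4336.19,Paris,inactive,2024-08-28                                      ░
1946.39,Mumbai,pending,2024-02-21                                      ░
4184.39,Toronto,cancelled,2024-06-18                                   ░
3828.69,Mumbai,completed,2024-03-17                                    ░
7372.61,London,inactive,2024-10-04                                     ░
1166.45,Mumbai,pending,2024-02-12                                      ░
7366.54,London,completed,2024-06-03                                    ░
1016.14,Mumbai,completed,2024-04-27                                    ░
3060.89,Sydney,inactive,2024-02-17                                     ░
8319.52,Toronto,pending,2024-04-22                                     ░
4405.46,Toronto,completed,2024-05-24                                   ░
4901.01,Mumbai,pending,2024-10-10                                      ░
9072.46,Tokyo,inactive,2024-03-25                                      ░
                                                                       ░
                                                                       ▼


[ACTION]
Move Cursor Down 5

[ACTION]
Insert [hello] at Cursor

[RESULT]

helloamount,city,status,date                                           ▲
1615.63,London,active,2024-06-18                                       █
5123.84,Sydney,active,2024-11-23                                       ░
9336.96,London,inactive,2024-08-08                                     ░
9634.49,Tokyo,active,2024-11-13                                        ░
2505.hello█0,Toronto,completed,2024-06-28                              ░
4910.32,Berlin,completed,2024-05-28                                    ░
3340.33,Mumbai,pending,2024-04-26                                      ░
2289.54,New York,inactive,2024-12-01                                   ░
8418.59,London,active,2024-10-16                                       ░
8132.96,Sydney,pending,2024-01-19                                      ░
4336.19,Paris,inactive,2024-08-28                                      ░
1946.39,Mumbai,pending,2024-02-21                                      ░
4184.39,Toronto,cancelled,2024-06-18                                   ░
3828.69,Mumbai,completed,2024-03-17                                    ░
7372.61,London,inactive,2024-10-04                                     ░
1166.45,Mumbai,pending,2024-02-12                                      ░
7366.54,London,completed,2024-06-03                                    ░
1016.14,Mumbai,completed,2024-04-27                                    ░
3060.89,Sydney,inactive,2024-02-17                                     ░
8319.52,Toronto,pending,2024-04-22                                     ░
4405.46,Toronto,completed,2024-05-24                                   ░
4901.01,Mumbai,pending,2024-10-10                                      ░
9072.46,Tokyo,inactive,2024-03-25                                      ░
                                                                       ░
                                                                       ▼
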